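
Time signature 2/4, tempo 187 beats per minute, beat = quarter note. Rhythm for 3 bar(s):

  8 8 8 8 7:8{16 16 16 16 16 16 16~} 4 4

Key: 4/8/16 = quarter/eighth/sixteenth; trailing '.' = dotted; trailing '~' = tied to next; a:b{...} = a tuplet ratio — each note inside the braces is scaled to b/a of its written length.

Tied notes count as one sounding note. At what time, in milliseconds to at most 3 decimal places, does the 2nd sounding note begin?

note 2 onset = 1/2b = 160.428ms

1. 0.0ms @ 0 + 160.428ms (1/2)
2. 160.428ms @ 1/2 + 160.428ms (1/2)
3. 320.856ms @ 1 + 160.428ms (1/2)
4. 481.283ms @ 3/2 + 160.428ms (1/2)
5. 641.711ms @ 2 + 91.673ms (2/7)
6. 733.384ms @ 16/7 + 91.673ms (2/7)
7. 825.057ms @ 18/7 + 91.673ms (2/7)
8. 916.73ms @ 20/7 + 91.673ms (2/7)
9. 1008.403ms @ 22/7 + 91.673ms (2/7)
10. 1100.076ms @ 24/7 + 91.673ms (2/7)
11. 1191.749ms @ 26/7 + 412.529ms (9/7)
12. 1604.278ms @ 5 + 320.856ms (1)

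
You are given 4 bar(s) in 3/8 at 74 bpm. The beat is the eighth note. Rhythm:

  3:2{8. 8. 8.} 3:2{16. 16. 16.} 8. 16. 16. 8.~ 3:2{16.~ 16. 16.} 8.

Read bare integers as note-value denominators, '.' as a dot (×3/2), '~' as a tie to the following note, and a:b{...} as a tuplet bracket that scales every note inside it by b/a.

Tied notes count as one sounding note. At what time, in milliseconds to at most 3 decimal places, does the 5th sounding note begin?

1. 0.0ms @ 0 + 810.811ms (1)
2. 810.811ms @ 1 + 810.811ms (1)
3. 1621.622ms @ 2 + 810.811ms (1)
4. 2432.432ms @ 3 + 405.405ms (1/2)
5. 2837.838ms @ 7/2 + 405.405ms (1/2)
6. 3243.243ms @ 4 + 405.405ms (1/2)
7. 3648.649ms @ 9/2 + 1216.216ms (3/2)
8. 4864.865ms @ 6 + 608.108ms (3/4)
9. 5472.973ms @ 27/4 + 608.108ms (3/4)
10. 6081.081ms @ 15/2 + 2027.027ms (5/2)
11. 8108.108ms @ 10 + 405.405ms (1/2)
12. 8513.514ms @ 21/2 + 1216.216ms (3/2)

note 5 onset = 7/2b = 2837.838ms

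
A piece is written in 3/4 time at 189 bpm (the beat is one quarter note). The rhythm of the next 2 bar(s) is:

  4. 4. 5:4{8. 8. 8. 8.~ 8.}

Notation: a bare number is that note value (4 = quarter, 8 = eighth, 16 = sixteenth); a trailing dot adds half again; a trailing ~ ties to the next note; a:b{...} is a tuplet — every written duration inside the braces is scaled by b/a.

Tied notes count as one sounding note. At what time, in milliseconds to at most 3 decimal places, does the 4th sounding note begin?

note 4 onset = 18/5b = 1142.857ms

1. 0.0ms @ 0 + 476.19ms (3/2)
2. 476.19ms @ 3/2 + 476.19ms (3/2)
3. 952.381ms @ 3 + 190.476ms (3/5)
4. 1142.857ms @ 18/5 + 190.476ms (3/5)
5. 1333.333ms @ 21/5 + 190.476ms (3/5)
6. 1523.81ms @ 24/5 + 380.952ms (6/5)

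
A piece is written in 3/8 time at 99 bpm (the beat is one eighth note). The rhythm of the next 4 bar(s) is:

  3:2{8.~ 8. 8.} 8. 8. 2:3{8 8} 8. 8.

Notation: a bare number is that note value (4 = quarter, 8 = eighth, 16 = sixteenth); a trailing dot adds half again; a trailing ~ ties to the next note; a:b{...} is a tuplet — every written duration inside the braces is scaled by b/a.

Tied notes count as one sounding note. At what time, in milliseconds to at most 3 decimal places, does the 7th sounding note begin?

note 7 onset = 9b = 5454.545ms

1. 0.0ms @ 0 + 1212.121ms (2)
2. 1212.121ms @ 2 + 606.061ms (1)
3. 1818.182ms @ 3 + 909.091ms (3/2)
4. 2727.273ms @ 9/2 + 909.091ms (3/2)
5. 3636.364ms @ 6 + 909.091ms (3/2)
6. 4545.455ms @ 15/2 + 909.091ms (3/2)
7. 5454.545ms @ 9 + 909.091ms (3/2)
8. 6363.636ms @ 21/2 + 909.091ms (3/2)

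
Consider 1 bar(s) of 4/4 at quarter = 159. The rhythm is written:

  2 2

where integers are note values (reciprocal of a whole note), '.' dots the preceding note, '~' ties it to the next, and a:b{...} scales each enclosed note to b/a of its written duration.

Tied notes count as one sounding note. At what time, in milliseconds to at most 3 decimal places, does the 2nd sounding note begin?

note 2 onset = 2b = 754.717ms

1. 0.0ms @ 0 + 754.717ms (2)
2. 754.717ms @ 2 + 754.717ms (2)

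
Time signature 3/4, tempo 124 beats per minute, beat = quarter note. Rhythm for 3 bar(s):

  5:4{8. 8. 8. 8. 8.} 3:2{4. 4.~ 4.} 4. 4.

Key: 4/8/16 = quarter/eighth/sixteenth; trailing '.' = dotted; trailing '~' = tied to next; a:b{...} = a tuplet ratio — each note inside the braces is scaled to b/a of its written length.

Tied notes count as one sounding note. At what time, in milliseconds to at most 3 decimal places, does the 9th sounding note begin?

note 9 onset = 15/2b = 3629.032ms

1. 0.0ms @ 0 + 290.323ms (3/5)
2. 290.323ms @ 3/5 + 290.323ms (3/5)
3. 580.645ms @ 6/5 + 290.323ms (3/5)
4. 870.968ms @ 9/5 + 290.323ms (3/5)
5. 1161.29ms @ 12/5 + 290.323ms (3/5)
6. 1451.613ms @ 3 + 483.871ms (1)
7. 1935.484ms @ 4 + 967.742ms (2)
8. 2903.226ms @ 6 + 725.806ms (3/2)
9. 3629.032ms @ 15/2 + 725.806ms (3/2)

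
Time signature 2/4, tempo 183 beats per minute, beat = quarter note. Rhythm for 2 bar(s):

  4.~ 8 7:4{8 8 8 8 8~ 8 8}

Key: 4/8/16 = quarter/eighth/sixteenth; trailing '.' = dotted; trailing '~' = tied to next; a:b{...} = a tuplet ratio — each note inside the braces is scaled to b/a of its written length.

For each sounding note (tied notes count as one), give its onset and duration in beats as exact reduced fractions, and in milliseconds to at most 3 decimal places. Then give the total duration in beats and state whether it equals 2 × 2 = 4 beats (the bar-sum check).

1) 0.0ms=0b +655.738ms=2b
2) 655.738ms=2b +93.677ms=2/7b
3) 749.415ms=16/7b +93.677ms=2/7b
4) 843.091ms=18/7b +93.677ms=2/7b
5) 936.768ms=20/7b +93.677ms=2/7b
6) 1030.445ms=22/7b +187.354ms=4/7b
7) 1217.799ms=26/7b +93.677ms=2/7b
Σ=4b of 4 (183bpm 2/4) — PASS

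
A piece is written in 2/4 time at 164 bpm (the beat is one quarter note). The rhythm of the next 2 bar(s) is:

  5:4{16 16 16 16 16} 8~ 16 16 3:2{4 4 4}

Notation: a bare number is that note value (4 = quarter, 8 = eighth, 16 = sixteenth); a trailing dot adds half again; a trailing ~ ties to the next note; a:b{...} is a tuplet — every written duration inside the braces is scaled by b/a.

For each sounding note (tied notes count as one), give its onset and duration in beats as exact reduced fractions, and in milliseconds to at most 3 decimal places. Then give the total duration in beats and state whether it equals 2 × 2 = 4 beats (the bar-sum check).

1) 0.0ms=0b +73.171ms=1/5b
2) 73.171ms=1/5b +73.171ms=1/5b
3) 146.341ms=2/5b +73.171ms=1/5b
4) 219.512ms=3/5b +73.171ms=1/5b
5) 292.683ms=4/5b +73.171ms=1/5b
6) 365.854ms=1b +274.39ms=3/4b
7) 640.244ms=7/4b +91.463ms=1/4b
8) 731.707ms=2b +243.902ms=2/3b
9) 975.61ms=8/3b +243.902ms=2/3b
10) 1219.512ms=10/3b +243.902ms=2/3b
Σ=4b of 4 (164bpm 2/4) — PASS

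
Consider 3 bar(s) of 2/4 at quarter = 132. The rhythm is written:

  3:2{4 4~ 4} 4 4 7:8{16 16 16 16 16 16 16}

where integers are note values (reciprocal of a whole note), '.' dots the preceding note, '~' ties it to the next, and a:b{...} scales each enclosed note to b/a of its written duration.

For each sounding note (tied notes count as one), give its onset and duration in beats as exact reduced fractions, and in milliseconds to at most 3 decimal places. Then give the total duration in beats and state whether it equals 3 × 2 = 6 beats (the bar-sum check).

1) 0.0ms=0b +303.03ms=2/3b
2) 303.03ms=2/3b +606.061ms=4/3b
3) 909.091ms=2b +454.545ms=1b
4) 1363.636ms=3b +454.545ms=1b
5) 1818.182ms=4b +129.87ms=2/7b
6) 1948.052ms=30/7b +129.87ms=2/7b
7) 2077.922ms=32/7b +129.87ms=2/7b
8) 2207.792ms=34/7b +129.87ms=2/7b
9) 2337.662ms=36/7b +129.87ms=2/7b
10) 2467.532ms=38/7b +129.87ms=2/7b
11) 2597.403ms=40/7b +129.87ms=2/7b
Σ=6b of 6 (132bpm 2/4) — PASS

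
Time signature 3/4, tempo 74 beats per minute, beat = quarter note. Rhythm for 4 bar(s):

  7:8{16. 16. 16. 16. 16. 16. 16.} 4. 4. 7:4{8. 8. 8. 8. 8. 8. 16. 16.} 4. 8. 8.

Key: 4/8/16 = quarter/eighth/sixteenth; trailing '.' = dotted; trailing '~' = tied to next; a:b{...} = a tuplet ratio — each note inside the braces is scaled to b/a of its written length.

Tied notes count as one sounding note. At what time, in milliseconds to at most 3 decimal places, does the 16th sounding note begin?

note 16 onset = 60/7b = 6949.807ms

1. 0.0ms @ 0 + 347.49ms (3/7)
2. 347.49ms @ 3/7 + 347.49ms (3/7)
3. 694.981ms @ 6/7 + 347.49ms (3/7)
4. 1042.471ms @ 9/7 + 347.49ms (3/7)
5. 1389.961ms @ 12/7 + 347.49ms (3/7)
6. 1737.452ms @ 15/7 + 347.49ms (3/7)
7. 2084.942ms @ 18/7 + 347.49ms (3/7)
8. 2432.432ms @ 3 + 1216.216ms (3/2)
9. 3648.649ms @ 9/2 + 1216.216ms (3/2)
10. 4864.865ms @ 6 + 347.49ms (3/7)
11. 5212.355ms @ 45/7 + 347.49ms (3/7)
12. 5559.846ms @ 48/7 + 347.49ms (3/7)
13. 5907.336ms @ 51/7 + 347.49ms (3/7)
14. 6254.826ms @ 54/7 + 347.49ms (3/7)
15. 6602.317ms @ 57/7 + 347.49ms (3/7)
16. 6949.807ms @ 60/7 + 173.745ms (3/14)
17. 7123.552ms @ 123/14 + 173.745ms (3/14)
18. 7297.297ms @ 9 + 1216.216ms (3/2)
19. 8513.514ms @ 21/2 + 608.108ms (3/4)
20. 9121.622ms @ 45/4 + 608.108ms (3/4)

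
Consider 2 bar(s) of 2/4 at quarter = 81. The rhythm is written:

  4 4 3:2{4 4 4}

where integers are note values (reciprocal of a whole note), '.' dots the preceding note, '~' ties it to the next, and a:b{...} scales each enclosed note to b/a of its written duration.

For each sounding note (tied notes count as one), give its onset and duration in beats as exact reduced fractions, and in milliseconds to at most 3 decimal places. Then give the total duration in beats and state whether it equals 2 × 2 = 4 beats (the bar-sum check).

1) 0.0ms=0b +740.741ms=1b
2) 740.741ms=1b +740.741ms=1b
3) 1481.481ms=2b +493.827ms=2/3b
4) 1975.309ms=8/3b +493.827ms=2/3b
5) 2469.136ms=10/3b +493.827ms=2/3b
Σ=4b of 4 (81bpm 2/4) — PASS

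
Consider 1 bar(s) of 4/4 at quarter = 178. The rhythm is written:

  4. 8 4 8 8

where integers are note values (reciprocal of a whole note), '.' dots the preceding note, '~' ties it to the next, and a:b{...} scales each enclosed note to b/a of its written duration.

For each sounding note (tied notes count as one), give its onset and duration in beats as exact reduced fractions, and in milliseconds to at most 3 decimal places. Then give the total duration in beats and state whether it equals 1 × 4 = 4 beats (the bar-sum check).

1) 0.0ms=0b +505.618ms=3/2b
2) 505.618ms=3/2b +168.539ms=1/2b
3) 674.157ms=2b +337.079ms=1b
4) 1011.236ms=3b +168.539ms=1/2b
5) 1179.775ms=7/2b +168.539ms=1/2b
Σ=4b of 4 (178bpm 4/4) — PASS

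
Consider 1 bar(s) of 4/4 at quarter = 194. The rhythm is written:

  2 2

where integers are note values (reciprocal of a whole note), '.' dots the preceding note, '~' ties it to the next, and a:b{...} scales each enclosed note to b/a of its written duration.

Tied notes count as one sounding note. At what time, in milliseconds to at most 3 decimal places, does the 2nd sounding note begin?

1. 0.0ms @ 0 + 618.557ms (2)
2. 618.557ms @ 2 + 618.557ms (2)

note 2 onset = 2b = 618.557ms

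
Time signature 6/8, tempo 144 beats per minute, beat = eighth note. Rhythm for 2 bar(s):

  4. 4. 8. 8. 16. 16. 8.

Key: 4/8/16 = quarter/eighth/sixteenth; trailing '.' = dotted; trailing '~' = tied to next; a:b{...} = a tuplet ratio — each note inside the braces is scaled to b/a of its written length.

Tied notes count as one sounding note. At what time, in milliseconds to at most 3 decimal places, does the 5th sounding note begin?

1. 0.0ms @ 0 + 1250.0ms (3)
2. 1250.0ms @ 3 + 1250.0ms (3)
3. 2500.0ms @ 6 + 625.0ms (3/2)
4. 3125.0ms @ 15/2 + 625.0ms (3/2)
5. 3750.0ms @ 9 + 312.5ms (3/4)
6. 4062.5ms @ 39/4 + 312.5ms (3/4)
7. 4375.0ms @ 21/2 + 625.0ms (3/2)

note 5 onset = 9b = 3750.0ms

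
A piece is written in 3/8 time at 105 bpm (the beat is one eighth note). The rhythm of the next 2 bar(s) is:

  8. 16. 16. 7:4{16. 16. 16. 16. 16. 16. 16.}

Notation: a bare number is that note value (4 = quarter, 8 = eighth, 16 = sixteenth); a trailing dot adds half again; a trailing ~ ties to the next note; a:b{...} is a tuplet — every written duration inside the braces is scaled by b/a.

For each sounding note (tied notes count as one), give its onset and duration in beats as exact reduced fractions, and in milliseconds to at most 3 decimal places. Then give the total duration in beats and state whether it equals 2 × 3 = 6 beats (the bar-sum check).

1) 0.0ms=0b +857.143ms=3/2b
2) 857.143ms=3/2b +428.571ms=3/4b
3) 1285.714ms=9/4b +428.571ms=3/4b
4) 1714.286ms=3b +244.898ms=3/7b
5) 1959.184ms=24/7b +244.898ms=3/7b
6) 2204.082ms=27/7b +244.898ms=3/7b
7) 2448.98ms=30/7b +244.898ms=3/7b
8) 2693.878ms=33/7b +244.898ms=3/7b
9) 2938.776ms=36/7b +244.898ms=3/7b
10) 3183.673ms=39/7b +244.898ms=3/7b
Σ=6b of 6 (105bpm 3/8) — PASS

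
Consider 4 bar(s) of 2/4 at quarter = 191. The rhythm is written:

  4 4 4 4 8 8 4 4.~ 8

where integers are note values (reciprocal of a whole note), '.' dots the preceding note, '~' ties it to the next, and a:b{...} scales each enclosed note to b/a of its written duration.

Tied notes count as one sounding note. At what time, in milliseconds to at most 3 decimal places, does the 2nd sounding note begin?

1. 0.0ms @ 0 + 314.136ms (1)
2. 314.136ms @ 1 + 314.136ms (1)
3. 628.272ms @ 2 + 314.136ms (1)
4. 942.408ms @ 3 + 314.136ms (1)
5. 1256.545ms @ 4 + 157.068ms (1/2)
6. 1413.613ms @ 9/2 + 157.068ms (1/2)
7. 1570.681ms @ 5 + 314.136ms (1)
8. 1884.817ms @ 6 + 628.272ms (2)

note 2 onset = 1b = 314.136ms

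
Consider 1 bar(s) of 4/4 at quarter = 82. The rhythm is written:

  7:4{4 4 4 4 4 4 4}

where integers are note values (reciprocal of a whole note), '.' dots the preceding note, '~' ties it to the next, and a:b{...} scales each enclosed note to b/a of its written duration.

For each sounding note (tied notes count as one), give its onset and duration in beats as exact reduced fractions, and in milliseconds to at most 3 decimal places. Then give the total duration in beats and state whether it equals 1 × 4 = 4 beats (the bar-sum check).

1) 0.0ms=0b +418.118ms=4/7b
2) 418.118ms=4/7b +418.118ms=4/7b
3) 836.237ms=8/7b +418.118ms=4/7b
4) 1254.355ms=12/7b +418.118ms=4/7b
5) 1672.474ms=16/7b +418.118ms=4/7b
6) 2090.592ms=20/7b +418.118ms=4/7b
7) 2508.711ms=24/7b +418.118ms=4/7b
Σ=4b of 4 (82bpm 4/4) — PASS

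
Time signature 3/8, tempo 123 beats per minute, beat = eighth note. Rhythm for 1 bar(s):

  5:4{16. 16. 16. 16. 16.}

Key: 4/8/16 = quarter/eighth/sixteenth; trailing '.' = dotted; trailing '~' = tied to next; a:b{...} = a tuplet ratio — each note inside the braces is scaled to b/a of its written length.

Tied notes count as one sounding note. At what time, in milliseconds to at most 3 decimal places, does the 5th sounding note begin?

note 5 onset = 12/5b = 1170.732ms

1. 0.0ms @ 0 + 292.683ms (3/5)
2. 292.683ms @ 3/5 + 292.683ms (3/5)
3. 585.366ms @ 6/5 + 292.683ms (3/5)
4. 878.049ms @ 9/5 + 292.683ms (3/5)
5. 1170.732ms @ 12/5 + 292.683ms (3/5)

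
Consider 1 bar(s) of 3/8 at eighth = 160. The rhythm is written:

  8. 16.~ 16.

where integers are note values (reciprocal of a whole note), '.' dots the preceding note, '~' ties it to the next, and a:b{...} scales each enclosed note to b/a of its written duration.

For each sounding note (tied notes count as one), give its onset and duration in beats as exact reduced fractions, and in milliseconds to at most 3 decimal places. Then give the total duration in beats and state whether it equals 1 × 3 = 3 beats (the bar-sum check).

1) 0.0ms=0b +562.5ms=3/2b
2) 562.5ms=3/2b +562.5ms=3/2b
Σ=3b of 3 (160bpm 3/8) — PASS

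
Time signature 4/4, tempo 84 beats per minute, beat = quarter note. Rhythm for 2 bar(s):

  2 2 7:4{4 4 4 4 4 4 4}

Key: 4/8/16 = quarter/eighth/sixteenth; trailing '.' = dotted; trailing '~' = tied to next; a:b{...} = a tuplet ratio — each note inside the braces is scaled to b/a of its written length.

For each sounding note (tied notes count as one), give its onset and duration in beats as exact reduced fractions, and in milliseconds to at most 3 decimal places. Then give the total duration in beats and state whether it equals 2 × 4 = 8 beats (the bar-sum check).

1) 0.0ms=0b +1428.571ms=2b
2) 1428.571ms=2b +1428.571ms=2b
3) 2857.143ms=4b +408.163ms=4/7b
4) 3265.306ms=32/7b +408.163ms=4/7b
5) 3673.469ms=36/7b +408.163ms=4/7b
6) 4081.633ms=40/7b +408.163ms=4/7b
7) 4489.796ms=44/7b +408.163ms=4/7b
8) 4897.959ms=48/7b +408.163ms=4/7b
9) 5306.122ms=52/7b +408.163ms=4/7b
Σ=8b of 8 (84bpm 4/4) — PASS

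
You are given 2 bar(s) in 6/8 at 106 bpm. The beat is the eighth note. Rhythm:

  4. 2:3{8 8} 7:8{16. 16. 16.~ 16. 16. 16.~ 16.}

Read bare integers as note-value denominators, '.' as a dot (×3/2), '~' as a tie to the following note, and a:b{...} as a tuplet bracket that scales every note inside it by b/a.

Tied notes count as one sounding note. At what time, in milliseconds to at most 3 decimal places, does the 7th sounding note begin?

1. 0.0ms @ 0 + 1698.113ms (3)
2. 1698.113ms @ 3 + 849.057ms (3/2)
3. 2547.17ms @ 9/2 + 849.057ms (3/2)
4. 3396.226ms @ 6 + 485.175ms (6/7)
5. 3881.402ms @ 48/7 + 485.175ms (6/7)
6. 4366.577ms @ 54/7 + 970.35ms (12/7)
7. 5336.927ms @ 66/7 + 485.175ms (6/7)
8. 5822.102ms @ 72/7 + 970.35ms (12/7)

note 7 onset = 66/7b = 5336.927ms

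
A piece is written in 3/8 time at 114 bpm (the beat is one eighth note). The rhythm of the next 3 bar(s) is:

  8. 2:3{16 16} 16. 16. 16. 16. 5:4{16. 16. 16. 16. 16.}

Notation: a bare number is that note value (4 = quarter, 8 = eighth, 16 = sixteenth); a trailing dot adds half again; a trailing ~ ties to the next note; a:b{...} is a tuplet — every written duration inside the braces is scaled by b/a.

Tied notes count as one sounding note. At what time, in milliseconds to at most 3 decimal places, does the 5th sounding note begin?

1. 0.0ms @ 0 + 789.474ms (3/2)
2. 789.474ms @ 3/2 + 394.737ms (3/4)
3. 1184.211ms @ 9/4 + 394.737ms (3/4)
4. 1578.947ms @ 3 + 394.737ms (3/4)
5. 1973.684ms @ 15/4 + 394.737ms (3/4)
6. 2368.421ms @ 9/2 + 394.737ms (3/4)
7. 2763.158ms @ 21/4 + 394.737ms (3/4)
8. 3157.895ms @ 6 + 315.789ms (3/5)
9. 3473.684ms @ 33/5 + 315.789ms (3/5)
10. 3789.474ms @ 36/5 + 315.789ms (3/5)
11. 4105.263ms @ 39/5 + 315.789ms (3/5)
12. 4421.053ms @ 42/5 + 315.789ms (3/5)

note 5 onset = 15/4b = 1973.684ms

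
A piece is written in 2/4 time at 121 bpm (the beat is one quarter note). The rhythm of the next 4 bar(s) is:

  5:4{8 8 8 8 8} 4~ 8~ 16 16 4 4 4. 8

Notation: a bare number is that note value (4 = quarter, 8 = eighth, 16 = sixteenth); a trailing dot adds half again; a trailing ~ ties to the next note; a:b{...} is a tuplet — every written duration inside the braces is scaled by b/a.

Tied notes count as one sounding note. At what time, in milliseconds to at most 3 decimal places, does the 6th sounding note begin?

1. 0.0ms @ 0 + 198.347ms (2/5)
2. 198.347ms @ 2/5 + 198.347ms (2/5)
3. 396.694ms @ 4/5 + 198.347ms (2/5)
4. 595.041ms @ 6/5 + 198.347ms (2/5)
5. 793.388ms @ 8/5 + 198.347ms (2/5)
6. 991.736ms @ 2 + 867.769ms (7/4)
7. 1859.504ms @ 15/4 + 123.967ms (1/4)
8. 1983.471ms @ 4 + 495.868ms (1)
9. 2479.339ms @ 5 + 495.868ms (1)
10. 2975.207ms @ 6 + 743.802ms (3/2)
11. 3719.008ms @ 15/2 + 247.934ms (1/2)

note 6 onset = 2b = 991.736ms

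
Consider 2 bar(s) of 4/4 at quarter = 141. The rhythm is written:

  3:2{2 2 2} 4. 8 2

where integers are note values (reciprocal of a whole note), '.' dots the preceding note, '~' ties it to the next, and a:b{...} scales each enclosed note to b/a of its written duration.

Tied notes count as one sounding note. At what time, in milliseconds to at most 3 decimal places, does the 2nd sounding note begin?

1. 0.0ms @ 0 + 567.376ms (4/3)
2. 567.376ms @ 4/3 + 567.376ms (4/3)
3. 1134.752ms @ 8/3 + 567.376ms (4/3)
4. 1702.128ms @ 4 + 638.298ms (3/2)
5. 2340.426ms @ 11/2 + 212.766ms (1/2)
6. 2553.191ms @ 6 + 851.064ms (2)

note 2 onset = 4/3b = 567.376ms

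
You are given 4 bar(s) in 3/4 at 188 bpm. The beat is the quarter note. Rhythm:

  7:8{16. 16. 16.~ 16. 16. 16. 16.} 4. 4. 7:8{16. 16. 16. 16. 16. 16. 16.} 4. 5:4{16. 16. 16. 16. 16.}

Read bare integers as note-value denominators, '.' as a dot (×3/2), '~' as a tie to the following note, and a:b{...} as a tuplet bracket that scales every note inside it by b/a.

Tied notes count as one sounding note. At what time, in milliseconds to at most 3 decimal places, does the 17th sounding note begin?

note 17 onset = 21/2b = 3351.064ms

1. 0.0ms @ 0 + 136.778ms (3/7)
2. 136.778ms @ 3/7 + 136.778ms (3/7)
3. 273.556ms @ 6/7 + 273.556ms (6/7)
4. 547.112ms @ 12/7 + 136.778ms (3/7)
5. 683.891ms @ 15/7 + 136.778ms (3/7)
6. 820.669ms @ 18/7 + 136.778ms (3/7)
7. 957.447ms @ 3 + 478.723ms (3/2)
8. 1436.17ms @ 9/2 + 478.723ms (3/2)
9. 1914.894ms @ 6 + 136.778ms (3/7)
10. 2051.672ms @ 45/7 + 136.778ms (3/7)
11. 2188.45ms @ 48/7 + 136.778ms (3/7)
12. 2325.228ms @ 51/7 + 136.778ms (3/7)
13. 2462.006ms @ 54/7 + 136.778ms (3/7)
14. 2598.784ms @ 57/7 + 136.778ms (3/7)
15. 2735.562ms @ 60/7 + 136.778ms (3/7)
16. 2872.34ms @ 9 + 478.723ms (3/2)
17. 3351.064ms @ 21/2 + 95.745ms (3/10)
18. 3446.809ms @ 54/5 + 95.745ms (3/10)
19. 3542.553ms @ 111/10 + 95.745ms (3/10)
20. 3638.298ms @ 57/5 + 95.745ms (3/10)
21. 3734.043ms @ 117/10 + 95.745ms (3/10)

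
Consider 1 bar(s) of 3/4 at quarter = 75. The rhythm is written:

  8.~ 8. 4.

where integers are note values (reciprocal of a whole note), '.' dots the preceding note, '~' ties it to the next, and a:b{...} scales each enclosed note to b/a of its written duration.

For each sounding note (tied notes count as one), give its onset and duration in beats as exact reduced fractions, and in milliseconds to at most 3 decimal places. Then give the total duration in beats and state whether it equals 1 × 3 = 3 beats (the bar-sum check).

1) 0.0ms=0b +1200.0ms=3/2b
2) 1200.0ms=3/2b +1200.0ms=3/2b
Σ=3b of 3 (75bpm 3/4) — PASS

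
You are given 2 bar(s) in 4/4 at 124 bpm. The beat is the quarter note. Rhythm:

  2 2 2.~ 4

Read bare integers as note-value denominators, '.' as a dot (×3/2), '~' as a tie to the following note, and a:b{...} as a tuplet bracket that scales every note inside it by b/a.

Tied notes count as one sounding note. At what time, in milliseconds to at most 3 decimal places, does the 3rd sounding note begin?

1. 0.0ms @ 0 + 967.742ms (2)
2. 967.742ms @ 2 + 967.742ms (2)
3. 1935.484ms @ 4 + 1935.484ms (4)

note 3 onset = 4b = 1935.484ms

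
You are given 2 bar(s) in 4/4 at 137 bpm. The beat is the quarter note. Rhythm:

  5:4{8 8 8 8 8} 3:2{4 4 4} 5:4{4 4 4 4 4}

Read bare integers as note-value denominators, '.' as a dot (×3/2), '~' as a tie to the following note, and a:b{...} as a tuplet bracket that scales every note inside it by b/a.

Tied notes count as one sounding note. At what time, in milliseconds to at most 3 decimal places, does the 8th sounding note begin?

note 8 onset = 10/3b = 1459.854ms

1. 0.0ms @ 0 + 175.182ms (2/5)
2. 175.182ms @ 2/5 + 175.182ms (2/5)
3. 350.365ms @ 4/5 + 175.182ms (2/5)
4. 525.547ms @ 6/5 + 175.182ms (2/5)
5. 700.73ms @ 8/5 + 175.182ms (2/5)
6. 875.912ms @ 2 + 291.971ms (2/3)
7. 1167.883ms @ 8/3 + 291.971ms (2/3)
8. 1459.854ms @ 10/3 + 291.971ms (2/3)
9. 1751.825ms @ 4 + 350.365ms (4/5)
10. 2102.19ms @ 24/5 + 350.365ms (4/5)
11. 2452.555ms @ 28/5 + 350.365ms (4/5)
12. 2802.92ms @ 32/5 + 350.365ms (4/5)
13. 3153.285ms @ 36/5 + 350.365ms (4/5)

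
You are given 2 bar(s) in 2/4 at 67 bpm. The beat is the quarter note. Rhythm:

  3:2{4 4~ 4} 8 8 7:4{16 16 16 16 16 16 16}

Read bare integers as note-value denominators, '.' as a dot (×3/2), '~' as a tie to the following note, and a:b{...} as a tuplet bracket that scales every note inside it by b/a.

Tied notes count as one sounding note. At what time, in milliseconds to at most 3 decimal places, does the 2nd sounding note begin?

1. 0.0ms @ 0 + 597.015ms (2/3)
2. 597.015ms @ 2/3 + 1194.03ms (4/3)
3. 1791.045ms @ 2 + 447.761ms (1/2)
4. 2238.806ms @ 5/2 + 447.761ms (1/2)
5. 2686.567ms @ 3 + 127.932ms (1/7)
6. 2814.499ms @ 22/7 + 127.932ms (1/7)
7. 2942.431ms @ 23/7 + 127.932ms (1/7)
8. 3070.362ms @ 24/7 + 127.932ms (1/7)
9. 3198.294ms @ 25/7 + 127.932ms (1/7)
10. 3326.226ms @ 26/7 + 127.932ms (1/7)
11. 3454.158ms @ 27/7 + 127.932ms (1/7)

note 2 onset = 2/3b = 597.015ms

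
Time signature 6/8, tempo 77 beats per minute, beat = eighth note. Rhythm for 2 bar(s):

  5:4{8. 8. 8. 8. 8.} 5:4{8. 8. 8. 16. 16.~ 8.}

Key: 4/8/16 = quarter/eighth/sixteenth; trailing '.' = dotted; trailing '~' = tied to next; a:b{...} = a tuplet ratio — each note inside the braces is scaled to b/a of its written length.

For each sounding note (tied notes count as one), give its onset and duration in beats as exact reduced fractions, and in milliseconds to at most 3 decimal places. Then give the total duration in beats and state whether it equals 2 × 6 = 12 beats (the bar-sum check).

1) 0.0ms=0b +935.065ms=6/5b
2) 935.065ms=6/5b +935.065ms=6/5b
3) 1870.13ms=12/5b +935.065ms=6/5b
4) 2805.195ms=18/5b +935.065ms=6/5b
5) 3740.26ms=24/5b +935.065ms=6/5b
6) 4675.325ms=6b +935.065ms=6/5b
7) 5610.39ms=36/5b +935.065ms=6/5b
8) 6545.455ms=42/5b +935.065ms=6/5b
9) 7480.519ms=48/5b +467.532ms=3/5b
10) 7948.052ms=51/5b +1402.597ms=9/5b
Σ=12b of 12 (77bpm 6/8) — PASS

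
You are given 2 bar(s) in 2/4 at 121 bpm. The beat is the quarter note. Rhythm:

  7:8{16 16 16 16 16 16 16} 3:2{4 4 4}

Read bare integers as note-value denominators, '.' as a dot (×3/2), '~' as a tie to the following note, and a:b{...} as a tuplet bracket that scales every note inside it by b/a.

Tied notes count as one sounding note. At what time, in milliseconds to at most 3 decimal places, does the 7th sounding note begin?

note 7 onset = 12/7b = 850.059ms

1. 0.0ms @ 0 + 141.677ms (2/7)
2. 141.677ms @ 2/7 + 141.677ms (2/7)
3. 283.353ms @ 4/7 + 141.677ms (2/7)
4. 425.03ms @ 6/7 + 141.677ms (2/7)
5. 566.706ms @ 8/7 + 141.677ms (2/7)
6. 708.383ms @ 10/7 + 141.677ms (2/7)
7. 850.059ms @ 12/7 + 141.677ms (2/7)
8. 991.736ms @ 2 + 330.579ms (2/3)
9. 1322.314ms @ 8/3 + 330.579ms (2/3)
10. 1652.893ms @ 10/3 + 330.579ms (2/3)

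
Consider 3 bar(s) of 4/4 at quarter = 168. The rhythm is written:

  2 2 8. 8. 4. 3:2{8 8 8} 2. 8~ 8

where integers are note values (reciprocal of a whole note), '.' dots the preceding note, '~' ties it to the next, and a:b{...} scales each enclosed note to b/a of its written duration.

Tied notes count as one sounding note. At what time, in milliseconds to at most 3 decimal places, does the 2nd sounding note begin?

1. 0.0ms @ 0 + 714.286ms (2)
2. 714.286ms @ 2 + 714.286ms (2)
3. 1428.571ms @ 4 + 267.857ms (3/4)
4. 1696.429ms @ 19/4 + 267.857ms (3/4)
5. 1964.286ms @ 11/2 + 535.714ms (3/2)
6. 2500.0ms @ 7 + 119.048ms (1/3)
7. 2619.048ms @ 22/3 + 119.048ms (1/3)
8. 2738.095ms @ 23/3 + 119.048ms (1/3)
9. 2857.143ms @ 8 + 1071.429ms (3)
10. 3928.571ms @ 11 + 357.143ms (1)

note 2 onset = 2b = 714.286ms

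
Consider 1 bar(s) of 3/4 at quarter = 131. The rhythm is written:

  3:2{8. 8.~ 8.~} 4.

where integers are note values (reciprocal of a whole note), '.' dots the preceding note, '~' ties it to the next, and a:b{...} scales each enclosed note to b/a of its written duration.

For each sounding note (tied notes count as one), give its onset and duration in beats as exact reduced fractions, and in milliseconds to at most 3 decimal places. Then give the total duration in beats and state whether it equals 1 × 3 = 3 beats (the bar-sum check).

1) 0.0ms=0b +229.008ms=1/2b
2) 229.008ms=1/2b +1145.038ms=5/2b
Σ=3b of 3 (131bpm 3/4) — PASS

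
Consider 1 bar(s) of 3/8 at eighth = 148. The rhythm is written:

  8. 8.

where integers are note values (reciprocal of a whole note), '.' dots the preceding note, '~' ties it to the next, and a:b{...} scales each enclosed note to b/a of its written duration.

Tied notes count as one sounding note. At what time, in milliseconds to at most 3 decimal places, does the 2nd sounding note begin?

1. 0.0ms @ 0 + 608.108ms (3/2)
2. 608.108ms @ 3/2 + 608.108ms (3/2)

note 2 onset = 3/2b = 608.108ms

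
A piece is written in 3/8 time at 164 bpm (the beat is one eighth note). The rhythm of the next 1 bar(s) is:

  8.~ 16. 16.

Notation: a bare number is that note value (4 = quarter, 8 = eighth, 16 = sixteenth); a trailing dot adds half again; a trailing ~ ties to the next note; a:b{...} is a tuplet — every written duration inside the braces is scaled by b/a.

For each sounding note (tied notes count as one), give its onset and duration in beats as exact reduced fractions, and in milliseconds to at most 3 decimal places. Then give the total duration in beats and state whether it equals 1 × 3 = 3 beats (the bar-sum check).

1) 0.0ms=0b +823.171ms=9/4b
2) 823.171ms=9/4b +274.39ms=3/4b
Σ=3b of 3 (164bpm 3/8) — PASS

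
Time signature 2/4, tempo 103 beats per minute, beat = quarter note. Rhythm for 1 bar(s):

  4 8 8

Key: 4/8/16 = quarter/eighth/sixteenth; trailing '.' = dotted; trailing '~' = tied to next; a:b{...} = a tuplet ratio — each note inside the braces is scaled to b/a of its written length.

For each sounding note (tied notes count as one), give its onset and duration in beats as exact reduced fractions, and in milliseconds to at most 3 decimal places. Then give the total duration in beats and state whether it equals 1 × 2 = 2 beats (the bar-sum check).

1) 0.0ms=0b +582.524ms=1b
2) 582.524ms=1b +291.262ms=1/2b
3) 873.786ms=3/2b +291.262ms=1/2b
Σ=2b of 2 (103bpm 2/4) — PASS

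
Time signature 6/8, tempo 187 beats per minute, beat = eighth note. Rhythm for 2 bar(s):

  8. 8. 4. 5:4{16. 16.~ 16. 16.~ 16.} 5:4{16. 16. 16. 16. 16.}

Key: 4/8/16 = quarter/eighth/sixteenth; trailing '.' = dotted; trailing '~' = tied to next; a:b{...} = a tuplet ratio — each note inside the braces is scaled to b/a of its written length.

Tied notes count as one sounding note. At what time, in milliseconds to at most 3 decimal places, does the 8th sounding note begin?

note 8 onset = 48/5b = 3080.214ms

1. 0.0ms @ 0 + 481.283ms (3/2)
2. 481.283ms @ 3/2 + 481.283ms (3/2)
3. 962.567ms @ 3 + 962.567ms (3)
4. 1925.134ms @ 6 + 192.513ms (3/5)
5. 2117.647ms @ 33/5 + 385.027ms (6/5)
6. 2502.674ms @ 39/5 + 385.027ms (6/5)
7. 2887.701ms @ 9 + 192.513ms (3/5)
8. 3080.214ms @ 48/5 + 192.513ms (3/5)
9. 3272.727ms @ 51/5 + 192.513ms (3/5)
10. 3465.241ms @ 54/5 + 192.513ms (3/5)
11. 3657.754ms @ 57/5 + 192.513ms (3/5)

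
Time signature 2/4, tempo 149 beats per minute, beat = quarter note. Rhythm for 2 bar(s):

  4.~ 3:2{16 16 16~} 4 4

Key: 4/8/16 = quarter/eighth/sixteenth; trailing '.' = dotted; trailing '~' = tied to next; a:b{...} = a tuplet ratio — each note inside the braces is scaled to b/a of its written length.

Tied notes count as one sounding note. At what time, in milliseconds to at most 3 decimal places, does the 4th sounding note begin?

note 4 onset = 3b = 1208.054ms

1. 0.0ms @ 0 + 671.141ms (5/3)
2. 671.141ms @ 5/3 + 67.114ms (1/6)
3. 738.255ms @ 11/6 + 469.799ms (7/6)
4. 1208.054ms @ 3 + 402.685ms (1)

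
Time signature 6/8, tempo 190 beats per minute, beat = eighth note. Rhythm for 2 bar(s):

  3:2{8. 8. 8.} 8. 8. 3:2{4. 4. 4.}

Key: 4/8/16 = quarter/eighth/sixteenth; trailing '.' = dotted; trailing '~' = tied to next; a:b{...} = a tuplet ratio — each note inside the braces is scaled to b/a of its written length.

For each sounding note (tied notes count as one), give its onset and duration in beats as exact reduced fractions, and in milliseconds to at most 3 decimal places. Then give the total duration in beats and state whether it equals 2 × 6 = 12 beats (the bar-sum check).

1) 0.0ms=0b +315.789ms=1b
2) 315.789ms=1b +315.789ms=1b
3) 631.579ms=2b +315.789ms=1b
4) 947.368ms=3b +473.684ms=3/2b
5) 1421.053ms=9/2b +473.684ms=3/2b
6) 1894.737ms=6b +631.579ms=2b
7) 2526.316ms=8b +631.579ms=2b
8) 3157.895ms=10b +631.579ms=2b
Σ=12b of 12 (190bpm 6/8) — PASS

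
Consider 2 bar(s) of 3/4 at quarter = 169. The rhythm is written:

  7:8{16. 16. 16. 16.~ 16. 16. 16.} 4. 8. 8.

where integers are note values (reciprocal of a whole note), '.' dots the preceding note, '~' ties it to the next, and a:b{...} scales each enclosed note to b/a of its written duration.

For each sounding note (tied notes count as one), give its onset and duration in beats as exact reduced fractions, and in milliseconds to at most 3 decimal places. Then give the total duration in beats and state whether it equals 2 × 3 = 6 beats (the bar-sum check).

1) 0.0ms=0b +152.156ms=3/7b
2) 152.156ms=3/7b +152.156ms=3/7b
3) 304.311ms=6/7b +152.156ms=3/7b
4) 456.467ms=9/7b +304.311ms=6/7b
5) 760.778ms=15/7b +152.156ms=3/7b
6) 912.933ms=18/7b +152.156ms=3/7b
7) 1065.089ms=3b +532.544ms=3/2b
8) 1597.633ms=9/2b +266.272ms=3/4b
9) 1863.905ms=21/4b +266.272ms=3/4b
Σ=6b of 6 (169bpm 3/4) — PASS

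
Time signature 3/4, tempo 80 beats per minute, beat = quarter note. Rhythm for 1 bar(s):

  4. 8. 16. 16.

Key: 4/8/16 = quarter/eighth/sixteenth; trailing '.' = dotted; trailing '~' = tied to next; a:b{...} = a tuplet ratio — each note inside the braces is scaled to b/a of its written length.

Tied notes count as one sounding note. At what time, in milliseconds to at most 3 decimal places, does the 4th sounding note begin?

note 4 onset = 21/8b = 1968.75ms

1. 0.0ms @ 0 + 1125.0ms (3/2)
2. 1125.0ms @ 3/2 + 562.5ms (3/4)
3. 1687.5ms @ 9/4 + 281.25ms (3/8)
4. 1968.75ms @ 21/8 + 281.25ms (3/8)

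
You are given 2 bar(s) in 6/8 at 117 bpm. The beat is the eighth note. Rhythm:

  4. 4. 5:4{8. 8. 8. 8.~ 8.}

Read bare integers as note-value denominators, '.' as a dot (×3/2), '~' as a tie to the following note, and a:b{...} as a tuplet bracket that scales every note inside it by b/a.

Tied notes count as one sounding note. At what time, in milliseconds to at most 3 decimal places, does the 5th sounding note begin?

note 5 onset = 42/5b = 4307.692ms

1. 0.0ms @ 0 + 1538.462ms (3)
2. 1538.462ms @ 3 + 1538.462ms (3)
3. 3076.923ms @ 6 + 615.385ms (6/5)
4. 3692.308ms @ 36/5 + 615.385ms (6/5)
5. 4307.692ms @ 42/5 + 615.385ms (6/5)
6. 4923.077ms @ 48/5 + 1230.769ms (12/5)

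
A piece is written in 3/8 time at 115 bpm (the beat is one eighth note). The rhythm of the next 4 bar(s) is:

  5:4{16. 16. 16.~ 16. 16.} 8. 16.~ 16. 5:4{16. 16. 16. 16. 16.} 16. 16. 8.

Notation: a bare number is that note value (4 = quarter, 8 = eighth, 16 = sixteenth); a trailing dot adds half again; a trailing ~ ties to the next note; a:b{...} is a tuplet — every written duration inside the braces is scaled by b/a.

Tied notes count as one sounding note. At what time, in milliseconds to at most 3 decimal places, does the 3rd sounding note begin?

note 3 onset = 6/5b = 626.087ms

1. 0.0ms @ 0 + 313.043ms (3/5)
2. 313.043ms @ 3/5 + 313.043ms (3/5)
3. 626.087ms @ 6/5 + 626.087ms (6/5)
4. 1252.174ms @ 12/5 + 313.043ms (3/5)
5. 1565.217ms @ 3 + 782.609ms (3/2)
6. 2347.826ms @ 9/2 + 782.609ms (3/2)
7. 3130.435ms @ 6 + 313.043ms (3/5)
8. 3443.478ms @ 33/5 + 313.043ms (3/5)
9. 3756.522ms @ 36/5 + 313.043ms (3/5)
10. 4069.565ms @ 39/5 + 313.043ms (3/5)
11. 4382.609ms @ 42/5 + 313.043ms (3/5)
12. 4695.652ms @ 9 + 391.304ms (3/4)
13. 5086.957ms @ 39/4 + 391.304ms (3/4)
14. 5478.261ms @ 21/2 + 782.609ms (3/2)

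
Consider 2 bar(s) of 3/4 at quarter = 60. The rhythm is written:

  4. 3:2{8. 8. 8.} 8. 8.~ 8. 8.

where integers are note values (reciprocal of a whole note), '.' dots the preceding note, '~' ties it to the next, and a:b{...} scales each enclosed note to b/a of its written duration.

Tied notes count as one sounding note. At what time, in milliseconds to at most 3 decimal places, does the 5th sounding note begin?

note 5 onset = 3b = 3000.0ms

1. 0.0ms @ 0 + 1500.0ms (3/2)
2. 1500.0ms @ 3/2 + 500.0ms (1/2)
3. 2000.0ms @ 2 + 500.0ms (1/2)
4. 2500.0ms @ 5/2 + 500.0ms (1/2)
5. 3000.0ms @ 3 + 750.0ms (3/4)
6. 3750.0ms @ 15/4 + 1500.0ms (3/2)
7. 5250.0ms @ 21/4 + 750.0ms (3/4)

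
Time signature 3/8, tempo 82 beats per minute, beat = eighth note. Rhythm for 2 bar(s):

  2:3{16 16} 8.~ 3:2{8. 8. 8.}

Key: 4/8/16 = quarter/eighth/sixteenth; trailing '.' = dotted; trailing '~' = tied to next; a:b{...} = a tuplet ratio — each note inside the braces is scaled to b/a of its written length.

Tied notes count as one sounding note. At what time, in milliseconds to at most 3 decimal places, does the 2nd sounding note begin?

note 2 onset = 3/4b = 548.78ms

1. 0.0ms @ 0 + 548.78ms (3/4)
2. 548.78ms @ 3/4 + 548.78ms (3/4)
3. 1097.561ms @ 3/2 + 1829.268ms (5/2)
4. 2926.829ms @ 4 + 731.707ms (1)
5. 3658.537ms @ 5 + 731.707ms (1)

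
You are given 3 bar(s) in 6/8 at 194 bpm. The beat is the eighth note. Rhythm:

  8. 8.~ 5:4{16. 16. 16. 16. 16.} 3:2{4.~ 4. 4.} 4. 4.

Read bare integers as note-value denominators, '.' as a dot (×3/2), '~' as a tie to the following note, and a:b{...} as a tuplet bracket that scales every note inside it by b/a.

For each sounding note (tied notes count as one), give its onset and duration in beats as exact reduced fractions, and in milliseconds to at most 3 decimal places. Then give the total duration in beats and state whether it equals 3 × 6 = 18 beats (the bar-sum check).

1) 0.0ms=0b +463.918ms=3/2b
2) 463.918ms=3/2b +649.485ms=21/10b
3) 1113.402ms=18/5b +185.567ms=3/5b
4) 1298.969ms=21/5b +185.567ms=3/5b
5) 1484.536ms=24/5b +185.567ms=3/5b
6) 1670.103ms=27/5b +185.567ms=3/5b
7) 1855.67ms=6b +1237.113ms=4b
8) 3092.784ms=10b +618.557ms=2b
9) 3711.34ms=12b +927.835ms=3b
10) 4639.175ms=15b +927.835ms=3b
Σ=18b of 18 (194bpm 6/8) — PASS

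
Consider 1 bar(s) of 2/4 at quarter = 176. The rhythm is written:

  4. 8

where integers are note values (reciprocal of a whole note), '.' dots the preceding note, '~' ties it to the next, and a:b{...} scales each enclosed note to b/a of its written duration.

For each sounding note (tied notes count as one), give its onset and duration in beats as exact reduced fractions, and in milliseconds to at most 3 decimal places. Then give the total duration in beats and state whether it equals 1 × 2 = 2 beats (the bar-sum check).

1) 0.0ms=0b +511.364ms=3/2b
2) 511.364ms=3/2b +170.455ms=1/2b
Σ=2b of 2 (176bpm 2/4) — PASS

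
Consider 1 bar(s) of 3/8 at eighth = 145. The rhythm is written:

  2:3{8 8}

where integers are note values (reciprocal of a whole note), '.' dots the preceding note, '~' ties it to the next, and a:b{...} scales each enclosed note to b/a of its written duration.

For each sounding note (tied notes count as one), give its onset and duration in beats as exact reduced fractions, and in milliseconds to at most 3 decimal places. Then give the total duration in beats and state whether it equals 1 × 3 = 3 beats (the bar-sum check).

1) 0.0ms=0b +620.69ms=3/2b
2) 620.69ms=3/2b +620.69ms=3/2b
Σ=3b of 3 (145bpm 3/8) — PASS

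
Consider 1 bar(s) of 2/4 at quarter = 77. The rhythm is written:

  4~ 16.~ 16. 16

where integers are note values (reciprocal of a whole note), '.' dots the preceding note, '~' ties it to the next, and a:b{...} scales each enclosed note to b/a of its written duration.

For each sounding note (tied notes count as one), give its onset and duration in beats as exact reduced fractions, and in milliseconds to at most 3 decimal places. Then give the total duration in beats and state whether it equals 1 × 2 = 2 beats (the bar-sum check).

1) 0.0ms=0b +1363.636ms=7/4b
2) 1363.636ms=7/4b +194.805ms=1/4b
Σ=2b of 2 (77bpm 2/4) — PASS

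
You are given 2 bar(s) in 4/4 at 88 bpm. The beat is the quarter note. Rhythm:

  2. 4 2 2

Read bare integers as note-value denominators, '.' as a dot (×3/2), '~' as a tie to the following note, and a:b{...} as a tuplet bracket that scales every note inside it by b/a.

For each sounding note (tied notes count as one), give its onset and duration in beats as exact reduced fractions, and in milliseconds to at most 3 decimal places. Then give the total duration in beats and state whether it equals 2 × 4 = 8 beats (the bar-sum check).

1) 0.0ms=0b +2045.455ms=3b
2) 2045.455ms=3b +681.818ms=1b
3) 2727.273ms=4b +1363.636ms=2b
4) 4090.909ms=6b +1363.636ms=2b
Σ=8b of 8 (88bpm 4/4) — PASS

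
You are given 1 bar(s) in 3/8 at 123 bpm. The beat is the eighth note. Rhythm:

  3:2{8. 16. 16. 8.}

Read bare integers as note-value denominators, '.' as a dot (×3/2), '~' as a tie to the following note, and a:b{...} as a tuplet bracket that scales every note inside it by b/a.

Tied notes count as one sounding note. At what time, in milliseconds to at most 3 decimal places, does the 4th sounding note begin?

note 4 onset = 2b = 975.61ms

1. 0.0ms @ 0 + 487.805ms (1)
2. 487.805ms @ 1 + 243.902ms (1/2)
3. 731.707ms @ 3/2 + 243.902ms (1/2)
4. 975.61ms @ 2 + 487.805ms (1)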